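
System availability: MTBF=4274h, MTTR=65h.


Availability = MTBF / (MTBF + MTTR)
Availability = 4274 / (4274 + 65)
Availability = 4274 / 4339
Availability = 98.502%

98.502%


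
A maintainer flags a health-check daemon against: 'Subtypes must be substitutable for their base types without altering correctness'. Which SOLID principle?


This describes the Liskov Substitution Principle (LSP)

Liskov Substitution Principle (LSP)


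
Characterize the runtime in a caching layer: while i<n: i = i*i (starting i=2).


Reasoning: squaring drives double-exponential growth; iterations ~ log log n
Complexity: O(log log n)

O(log log n)


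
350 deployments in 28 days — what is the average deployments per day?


Formula: deployments per day = releases / days
= 350 / 28
= 12.5 deploys/day
(equivalently, 87.5 deploys/week)

12.5 deploys/day


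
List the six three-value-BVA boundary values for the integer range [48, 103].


Range: [48, 103]
Boundaries: just below min, min, min+1, max-1, max, just above max
Values: [47, 48, 49, 102, 103, 104]

[47, 48, 49, 102, 103, 104]


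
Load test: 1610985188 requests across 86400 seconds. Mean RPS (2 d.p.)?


Formula: throughput = requests / seconds
throughput = 1610985188 / 86400
throughput = 18645.66 requests/second

18645.66 requests/second


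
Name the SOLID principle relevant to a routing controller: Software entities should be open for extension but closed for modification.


This describes the Open/Closed Principle (OCP)

Open/Closed Principle (OCP)


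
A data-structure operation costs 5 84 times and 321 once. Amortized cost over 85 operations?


Formula: Amortized cost = Total cost / Operations
Total cost = (84 * 5) + (1 * 321)
Total cost = 420 + 321 = 741
Amortized = 741 / 85 = 8.7176

8.7176


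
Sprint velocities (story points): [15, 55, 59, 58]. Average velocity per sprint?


Formula: Avg velocity = Total points / Number of sprints
Points: [15, 55, 59, 58]
Sum = 15 + 55 + 59 + 58 = 187
Avg velocity = 187 / 4 = 46.75 points/sprint

46.75 points/sprint


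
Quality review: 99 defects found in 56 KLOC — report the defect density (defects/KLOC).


Defect density = defects / KLOC
Defect density = 99 / 56
Defect density = 1.768 defects/KLOC

1.768 defects/KLOC


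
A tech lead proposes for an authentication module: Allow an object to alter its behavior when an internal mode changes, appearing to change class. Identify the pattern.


This matches the State pattern

State


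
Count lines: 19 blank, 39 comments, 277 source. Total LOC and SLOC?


Total LOC = blank + comment + code
Total LOC = 19 + 39 + 277 = 335
SLOC (source only) = code = 277

Total LOC: 335, SLOC: 277


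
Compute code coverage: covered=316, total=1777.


Coverage = covered / total * 100
Coverage = 316 / 1777 * 100
Coverage = 17.78%

17.78%


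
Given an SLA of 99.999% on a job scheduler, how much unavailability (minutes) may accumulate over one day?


Formula: allowed downtime = period * (100 - SLA) / 100
Period (day) = 1440 minutes
Unavailability fraction = (100 - 99.999) / 100
Allowed downtime = 1440 * (100 - 99.999) / 100
Allowed downtime = 0.0144 minutes

0.0144 minutes


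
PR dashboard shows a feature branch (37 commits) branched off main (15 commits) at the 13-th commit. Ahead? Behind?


Common ancestor: commit #13
feature commits after divergence: 37 - 13 = 24
main commits after divergence: 15 - 13 = 2
feature is 24 commits ahead of main
main is 2 commits ahead of feature

feature ahead: 24, main ahead: 2


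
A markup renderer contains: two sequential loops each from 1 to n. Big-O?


Reasoning: sequential dominates: O(n) + O(n) = O(n)
Complexity: O(n)

O(n)


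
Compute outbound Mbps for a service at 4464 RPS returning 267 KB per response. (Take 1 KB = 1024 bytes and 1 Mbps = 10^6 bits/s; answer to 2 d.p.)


Formula: Mbps = payload_bytes * RPS * 8 / 1e6
Payload per request = 267 KB = 267 * 1024 = 273408 bytes
Total bytes/sec = 273408 * 4464 = 1220493312
Total bits/sec = 1220493312 * 8 = 9763946496
Mbps = 9763946496 / 1e6 = 9763.95

9763.95 Mbps


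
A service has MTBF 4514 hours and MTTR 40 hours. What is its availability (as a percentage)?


Availability = MTBF / (MTBF + MTTR)
Availability = 4514 / (4514 + 40)
Availability = 4514 / 4554
Availability = 99.1217%

99.1217%


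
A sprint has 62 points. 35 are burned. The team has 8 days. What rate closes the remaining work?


Formula: Required rate = Remaining points / Days left
Remaining = 62 - 35 = 27 points
Required rate = 27 / 8 = 3.38 points/day

3.38 points/day


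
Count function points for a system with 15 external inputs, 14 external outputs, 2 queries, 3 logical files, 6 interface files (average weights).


UFP = EI*4 + EO*5 + EQ*4 + ILF*10 + EIF*7
UFP = 15*4 + 14*5 + 2*4 + 3*10 + 6*7
UFP = 60 + 70 + 8 + 30 + 42
UFP = 210

210


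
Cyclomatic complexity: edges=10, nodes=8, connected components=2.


Formula: V(G) = E - N + 2P
V(G) = 10 - 8 + 2*2
V(G) = 2 + 4
V(G) = 6

6


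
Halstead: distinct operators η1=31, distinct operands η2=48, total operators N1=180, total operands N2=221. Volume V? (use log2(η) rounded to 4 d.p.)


Formula: V = N * log2(η), where N = N1 + N2 and η = η1 + η2
η = 31 + 48 = 79
N = 180 + 221 = 401
log2(79) ≈ 6.3038
V = 401 * 6.3038 = 2527.82

2527.82


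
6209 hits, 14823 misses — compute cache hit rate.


Formula: hit rate = hits / (hits + misses) * 100
hit rate = 6209 / (6209 + 14823) * 100
hit rate = 6209 / 21032 * 100
hit rate = 29.52%

29.52%


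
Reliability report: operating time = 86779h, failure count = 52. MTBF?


Formula: MTBF = Total operating time / Number of failures
MTBF = 86779 / 52
MTBF = 1668.83 hours

1668.83 hours


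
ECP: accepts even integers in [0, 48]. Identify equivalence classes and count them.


Constraint: even integers in [0, 48]
Class 1: x < 0 — out-of-range invalid
Class 2: x in [0,48] but odd — wrong type invalid
Class 3: x in [0,48] and even — valid
Class 4: x > 48 — out-of-range invalid
Total equivalence classes: 4

4 equivalence classes


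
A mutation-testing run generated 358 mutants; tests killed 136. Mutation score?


Mutation score = killed / total * 100
Mutation score = 136 / 358 * 100
Mutation score = 37.99%

37.99%


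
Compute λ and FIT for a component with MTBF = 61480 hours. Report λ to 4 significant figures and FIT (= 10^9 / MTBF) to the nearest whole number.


Formula: λ = 1 / MTBF; FIT = λ × 1e9 = 1e9 / MTBF
λ = 1 / 61480 ≈ 1.627e-05 failures/hour
FIT = 1e9 / 61480 ≈ 16265 failures per 1e9 hours (nearest whole number)

λ = 1.627e-05 /h, FIT = 16265


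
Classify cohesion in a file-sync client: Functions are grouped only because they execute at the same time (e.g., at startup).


Reasoning: Related by timing only
Type: Temporal cohesion

Temporal cohesion


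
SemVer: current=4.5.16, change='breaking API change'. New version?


Current: 4.5.16
Change category: 'breaking API change' → major bump
SemVer rule: major bump → increment MAJOR, reset MINOR and PATCH to 0
New: 5.0.0

5.0.0


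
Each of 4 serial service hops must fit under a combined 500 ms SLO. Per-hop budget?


Formula: per_stage = total_budget / stages
per_stage = 500 / 4
per_stage = 125.0 ms

125.0 ms


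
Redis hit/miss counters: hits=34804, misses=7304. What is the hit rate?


Formula: hit rate = hits / (hits + misses) * 100
hit rate = 34804 / (34804 + 7304) * 100
hit rate = 34804 / 42108 * 100
hit rate = 82.65%

82.65%


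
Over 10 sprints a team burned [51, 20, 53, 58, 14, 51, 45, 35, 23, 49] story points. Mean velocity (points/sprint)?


Formula: Avg velocity = Total points / Number of sprints
Points: [51, 20, 53, 58, 14, 51, 45, 35, 23, 49]
Sum = 51 + 20 + 53 + 58 + 14 + 51 + 45 + 35 + 23 + 49 = 399
Avg velocity = 399 / 10 = 39.9 points/sprint

39.9 points/sprint


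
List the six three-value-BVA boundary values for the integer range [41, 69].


Range: [41, 69]
Boundaries: just below min, min, min+1, max-1, max, just above max
Values: [40, 41, 42, 68, 69, 70]

[40, 41, 42, 68, 69, 70]


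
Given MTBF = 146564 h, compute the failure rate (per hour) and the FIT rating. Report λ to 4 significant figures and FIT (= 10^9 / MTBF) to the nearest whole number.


Formula: λ = 1 / MTBF; FIT = λ × 1e9 = 1e9 / MTBF
λ = 1 / 146564 ≈ 6.823e-06 failures/hour
FIT = 1e9 / 146564 ≈ 6823 failures per 1e9 hours (nearest whole number)

λ = 6.823e-06 /h, FIT = 6823


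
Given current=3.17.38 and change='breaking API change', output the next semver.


Current: 3.17.38
Change category: 'breaking API change' → major bump
SemVer rule: major bump → increment MAJOR, reset MINOR and PATCH to 0
New: 4.0.0

4.0.0


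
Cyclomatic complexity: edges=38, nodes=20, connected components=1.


Formula: V(G) = E - N + 2P
V(G) = 38 - 20 + 2*1
V(G) = 18 + 2
V(G) = 20

20


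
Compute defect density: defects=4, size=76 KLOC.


Defect density = defects / KLOC
Defect density = 4 / 76
Defect density = 0.053 defects/KLOC

0.053 defects/KLOC


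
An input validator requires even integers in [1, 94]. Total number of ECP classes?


Constraint: even integers in [1, 94]
Class 1: x < 1 — out-of-range invalid
Class 2: x in [1,94] but odd — wrong type invalid
Class 3: x in [1,94] and even — valid
Class 4: x > 94 — out-of-range invalid
Total equivalence classes: 4

4 equivalence classes


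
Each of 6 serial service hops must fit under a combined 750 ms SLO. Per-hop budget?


Formula: per_stage = total_budget / stages
per_stage = 750 / 6
per_stage = 125.0 ms

125.0 ms


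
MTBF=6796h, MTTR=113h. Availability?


Availability = MTBF / (MTBF + MTTR)
Availability = 6796 / (6796 + 113)
Availability = 6796 / 6909
Availability = 98.3645%

98.3645%


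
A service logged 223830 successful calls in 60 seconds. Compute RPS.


Formula: throughput = requests / seconds
throughput = 223830 / 60
throughput = 3730.5 requests/second

3730.5 requests/second


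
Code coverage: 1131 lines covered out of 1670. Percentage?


Coverage = covered / total * 100
Coverage = 1131 / 1670 * 100
Coverage = 67.72%

67.72%


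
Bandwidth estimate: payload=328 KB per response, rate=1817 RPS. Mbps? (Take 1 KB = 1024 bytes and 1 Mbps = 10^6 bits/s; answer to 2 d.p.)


Formula: Mbps = payload_bytes * RPS * 8 / 1e6
Payload per request = 328 KB = 328 * 1024 = 335872 bytes
Total bytes/sec = 335872 * 1817 = 610279424
Total bits/sec = 610279424 * 8 = 4882235392
Mbps = 4882235392 / 1e6 = 4882.24

4882.24 Mbps


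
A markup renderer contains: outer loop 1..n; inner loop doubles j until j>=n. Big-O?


Reasoning: linear outer times logarithmic inner
Complexity: O(n log n)

O(n log n)


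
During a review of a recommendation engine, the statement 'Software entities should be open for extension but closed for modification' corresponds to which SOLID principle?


This describes the Open/Closed Principle (OCP)

Open/Closed Principle (OCP)


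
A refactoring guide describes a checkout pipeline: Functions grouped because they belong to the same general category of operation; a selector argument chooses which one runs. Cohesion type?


Reasoning: Grouped by category of activity, not by data or sequence
Type: Logical cohesion

Logical cohesion


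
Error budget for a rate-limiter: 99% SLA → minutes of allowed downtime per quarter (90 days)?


Formula: allowed downtime = period * (100 - SLA) / 100
Period (quarter (90 days)) = 129600 minutes
Unavailability fraction = (100 - 99.0) / 100
Allowed downtime = 129600 * (100 - 99.0) / 100
Allowed downtime = 1296.0 minutes

1296.0 minutes


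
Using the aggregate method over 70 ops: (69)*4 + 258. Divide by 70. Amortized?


Formula: Amortized cost = Total cost / Operations
Total cost = (69 * 4) + (1 * 258)
Total cost = 276 + 258 = 534
Amortized = 534 / 70 = 7.6286

7.6286


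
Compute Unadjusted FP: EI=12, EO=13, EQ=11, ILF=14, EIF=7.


UFP = EI*4 + EO*5 + EQ*4 + ILF*10 + EIF*7
UFP = 12*4 + 13*5 + 11*4 + 14*10 + 7*7
UFP = 48 + 65 + 44 + 140 + 49
UFP = 346

346


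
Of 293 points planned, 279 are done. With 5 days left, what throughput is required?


Formula: Required rate = Remaining points / Days left
Remaining = 293 - 279 = 14 points
Required rate = 14 / 5 = 2.8 points/day

2.8 points/day


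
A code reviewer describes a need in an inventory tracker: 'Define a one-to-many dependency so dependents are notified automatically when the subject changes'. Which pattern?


This matches the Observer pattern

Observer


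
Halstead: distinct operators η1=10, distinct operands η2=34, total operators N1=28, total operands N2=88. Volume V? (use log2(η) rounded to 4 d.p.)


Formula: V = N * log2(η), where N = N1 + N2 and η = η1 + η2
η = 10 + 34 = 44
N = 28 + 88 = 116
log2(44) ≈ 5.4594
V = 116 * 5.4594 = 633.29

633.29


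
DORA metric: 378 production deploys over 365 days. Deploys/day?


Formula: deployments per day = releases / days
= 378 / 365
= 1.036 deploys/day
(equivalently, 7.25 deploys/week)

1.036 deploys/day


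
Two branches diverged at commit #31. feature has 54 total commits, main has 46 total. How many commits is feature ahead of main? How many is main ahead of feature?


Common ancestor: commit #31
feature commits after divergence: 54 - 31 = 23
main commits after divergence: 46 - 31 = 15
feature is 23 commits ahead of main
main is 15 commits ahead of feature

feature ahead: 23, main ahead: 15


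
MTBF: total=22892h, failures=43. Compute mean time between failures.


Formula: MTBF = Total operating time / Number of failures
MTBF = 22892 / 43
MTBF = 532.37 hours

532.37 hours


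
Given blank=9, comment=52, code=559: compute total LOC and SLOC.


Total LOC = blank + comment + code
Total LOC = 9 + 52 + 559 = 620
SLOC (source only) = code = 559

Total LOC: 620, SLOC: 559


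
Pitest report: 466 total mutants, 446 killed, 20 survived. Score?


Mutation score = killed / total * 100
Mutation score = 446 / 466 * 100
Mutation score = 95.71%

95.71%


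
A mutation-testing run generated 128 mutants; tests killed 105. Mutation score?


Mutation score = killed / total * 100
Mutation score = 105 / 128 * 100
Mutation score = 82.03%

82.03%


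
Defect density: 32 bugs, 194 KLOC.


Defect density = defects / KLOC
Defect density = 32 / 194
Defect density = 0.165 defects/KLOC

0.165 defects/KLOC


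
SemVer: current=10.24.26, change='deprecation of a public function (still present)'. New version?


Current: 10.24.26
Change category: 'deprecation of a public function (still present)' → minor bump
SemVer rule: minor bump → increment MINOR, reset PATCH to 0 (MAJOR unchanged)
New: 10.25.0

10.25.0


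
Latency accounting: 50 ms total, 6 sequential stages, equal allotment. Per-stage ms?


Formula: per_stage = total_budget / stages
per_stage = 50 / 6
per_stage = 8.33 ms

8.33 ms


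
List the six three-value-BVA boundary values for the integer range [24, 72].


Range: [24, 72]
Boundaries: just below min, min, min+1, max-1, max, just above max
Values: [23, 24, 25, 71, 72, 73]

[23, 24, 25, 71, 72, 73]


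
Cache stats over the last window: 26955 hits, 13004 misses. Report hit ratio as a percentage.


Formula: hit rate = hits / (hits + misses) * 100
hit rate = 26955 / (26955 + 13004) * 100
hit rate = 26955 / 39959 * 100
hit rate = 67.46%

67.46%


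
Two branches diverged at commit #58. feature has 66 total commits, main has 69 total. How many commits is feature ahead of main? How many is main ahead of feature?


Common ancestor: commit #58
feature commits after divergence: 66 - 58 = 8
main commits after divergence: 69 - 58 = 11
feature is 8 commits ahead of main
main is 11 commits ahead of feature

feature ahead: 8, main ahead: 11


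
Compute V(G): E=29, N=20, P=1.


Formula: V(G) = E - N + 2P
V(G) = 29 - 20 + 2*1
V(G) = 9 + 2
V(G) = 11

11


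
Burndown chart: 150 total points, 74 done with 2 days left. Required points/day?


Formula: Required rate = Remaining points / Days left
Remaining = 150 - 74 = 76 points
Required rate = 76 / 2 = 38.0 points/day

38.0 points/day


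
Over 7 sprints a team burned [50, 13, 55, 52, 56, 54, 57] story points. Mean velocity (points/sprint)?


Formula: Avg velocity = Total points / Number of sprints
Points: [50, 13, 55, 52, 56, 54, 57]
Sum = 50 + 13 + 55 + 52 + 56 + 54 + 57 = 337
Avg velocity = 337 / 7 = 48.14 points/sprint

48.14 points/sprint


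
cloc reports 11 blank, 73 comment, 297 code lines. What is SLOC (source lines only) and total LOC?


Total LOC = blank + comment + code
Total LOC = 11 + 73 + 297 = 381
SLOC (source only) = code = 297

Total LOC: 381, SLOC: 297


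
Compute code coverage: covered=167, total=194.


Coverage = covered / total * 100
Coverage = 167 / 194 * 100
Coverage = 86.08%

86.08%


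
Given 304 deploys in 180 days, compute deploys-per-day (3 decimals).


Formula: deployments per day = releases / days
= 304 / 180
= 1.689 deploys/day
(equivalently, 11.82 deploys/week)

1.689 deploys/day


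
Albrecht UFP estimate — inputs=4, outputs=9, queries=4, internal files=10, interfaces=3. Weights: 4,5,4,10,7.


UFP = EI*4 + EO*5 + EQ*4 + ILF*10 + EIF*7
UFP = 4*4 + 9*5 + 4*4 + 10*10 + 3*7
UFP = 16 + 45 + 16 + 100 + 21
UFP = 198

198


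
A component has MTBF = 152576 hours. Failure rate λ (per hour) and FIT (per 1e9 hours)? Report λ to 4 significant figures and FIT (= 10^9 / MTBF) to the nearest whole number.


Formula: λ = 1 / MTBF; FIT = λ × 1e9 = 1e9 / MTBF
λ = 1 / 152576 ≈ 6.554e-06 failures/hour
FIT = 1e9 / 152576 ≈ 6554 failures per 1e9 hours (nearest whole number)

λ = 6.554e-06 /h, FIT = 6554


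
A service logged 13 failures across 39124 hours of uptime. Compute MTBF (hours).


Formula: MTBF = Total operating time / Number of failures
MTBF = 39124 / 13
MTBF = 3009.54 hours

3009.54 hours


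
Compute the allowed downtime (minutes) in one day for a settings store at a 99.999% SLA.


Formula: allowed downtime = period * (100 - SLA) / 100
Period (day) = 1440 minutes
Unavailability fraction = (100 - 99.999) / 100
Allowed downtime = 1440 * (100 - 99.999) / 100
Allowed downtime = 0.0144 minutes

0.0144 minutes


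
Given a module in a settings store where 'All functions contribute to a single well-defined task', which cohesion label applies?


Reasoning: Best: single purpose
Type: Functional cohesion

Functional cohesion


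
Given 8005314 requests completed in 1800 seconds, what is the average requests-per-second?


Formula: throughput = requests / seconds
throughput = 8005314 / 1800
throughput = 4447.4 requests/second

4447.4 requests/second


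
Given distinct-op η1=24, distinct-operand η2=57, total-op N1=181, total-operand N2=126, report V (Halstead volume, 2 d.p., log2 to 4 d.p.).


Formula: V = N * log2(η), where N = N1 + N2 and η = η1 + η2
η = 24 + 57 = 81
N = 181 + 126 = 307
log2(81) ≈ 6.3399
V = 307 * 6.3399 = 1946.35

1946.35


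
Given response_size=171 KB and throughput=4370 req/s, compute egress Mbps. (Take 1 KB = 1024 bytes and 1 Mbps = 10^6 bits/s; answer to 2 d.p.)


Formula: Mbps = payload_bytes * RPS * 8 / 1e6
Payload per request = 171 KB = 171 * 1024 = 175104 bytes
Total bytes/sec = 175104 * 4370 = 765204480
Total bits/sec = 765204480 * 8 = 6121635840
Mbps = 6121635840 / 1e6 = 6121.64

6121.64 Mbps


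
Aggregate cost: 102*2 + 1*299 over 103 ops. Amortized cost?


Formula: Amortized cost = Total cost / Operations
Total cost = (102 * 2) + (1 * 299)
Total cost = 204 + 299 = 503
Amortized = 503 / 103 = 4.8835

4.8835


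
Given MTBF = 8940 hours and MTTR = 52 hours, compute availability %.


Availability = MTBF / (MTBF + MTTR)
Availability = 8940 / (8940 + 52)
Availability = 8940 / 8992
Availability = 99.4217%

99.4217%


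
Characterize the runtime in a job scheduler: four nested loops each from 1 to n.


Reasoning: four levels of nesting
Complexity: O(n^4)

O(n^4)


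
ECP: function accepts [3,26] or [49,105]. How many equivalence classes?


Valid ranges: [3,26] and [49,105]
Class 1: x < 3 — invalid
Class 2: 3 ≤ x ≤ 26 — valid
Class 3: 26 < x < 49 — invalid (gap between ranges)
Class 4: 49 ≤ x ≤ 105 — valid
Class 5: x > 105 — invalid
Total equivalence classes: 5

5 equivalence classes


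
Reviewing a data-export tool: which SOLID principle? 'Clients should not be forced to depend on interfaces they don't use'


This describes the Interface Segregation Principle (ISP)

Interface Segregation Principle (ISP)


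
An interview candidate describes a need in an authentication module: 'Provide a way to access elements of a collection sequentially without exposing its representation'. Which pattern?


This matches the Iterator pattern

Iterator


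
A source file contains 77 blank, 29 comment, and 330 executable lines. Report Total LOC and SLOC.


Total LOC = blank + comment + code
Total LOC = 77 + 29 + 330 = 436
SLOC (source only) = code = 330

Total LOC: 436, SLOC: 330


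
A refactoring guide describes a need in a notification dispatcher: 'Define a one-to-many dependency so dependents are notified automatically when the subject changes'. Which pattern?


This matches the Observer pattern

Observer


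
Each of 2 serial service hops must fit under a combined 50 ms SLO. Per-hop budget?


Formula: per_stage = total_budget / stages
per_stage = 50 / 2
per_stage = 25.0 ms

25.0 ms


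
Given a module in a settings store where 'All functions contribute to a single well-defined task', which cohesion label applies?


Reasoning: Best: single purpose
Type: Functional cohesion

Functional cohesion


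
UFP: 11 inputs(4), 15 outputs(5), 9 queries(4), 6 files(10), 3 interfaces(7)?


UFP = EI*4 + EO*5 + EQ*4 + ILF*10 + EIF*7
UFP = 11*4 + 15*5 + 9*4 + 6*10 + 3*7
UFP = 44 + 75 + 36 + 60 + 21
UFP = 236

236


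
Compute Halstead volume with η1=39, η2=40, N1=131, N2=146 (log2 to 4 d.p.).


Formula: V = N * log2(η), where N = N1 + N2 and η = η1 + η2
η = 39 + 40 = 79
N = 131 + 146 = 277
log2(79) ≈ 6.3038
V = 277 * 6.3038 = 1746.15

1746.15


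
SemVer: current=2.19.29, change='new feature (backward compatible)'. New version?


Current: 2.19.29
Change category: 'new feature (backward compatible)' → minor bump
SemVer rule: minor bump → increment MINOR, reset PATCH to 0 (MAJOR unchanged)
New: 2.20.0

2.20.0


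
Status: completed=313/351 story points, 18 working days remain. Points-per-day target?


Formula: Required rate = Remaining points / Days left
Remaining = 351 - 313 = 38 points
Required rate = 38 / 18 = 2.11 points/day

2.11 points/day


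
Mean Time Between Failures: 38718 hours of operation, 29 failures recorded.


Formula: MTBF = Total operating time / Number of failures
MTBF = 38718 / 29
MTBF = 1335.1 hours

1335.1 hours


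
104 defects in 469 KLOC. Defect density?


Defect density = defects / KLOC
Defect density = 104 / 469
Defect density = 0.222 defects/KLOC

0.222 defects/KLOC


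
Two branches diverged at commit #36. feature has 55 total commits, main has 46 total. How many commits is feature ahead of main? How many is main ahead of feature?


Common ancestor: commit #36
feature commits after divergence: 55 - 36 = 19
main commits after divergence: 46 - 36 = 10
feature is 19 commits ahead of main
main is 10 commits ahead of feature

feature ahead: 19, main ahead: 10


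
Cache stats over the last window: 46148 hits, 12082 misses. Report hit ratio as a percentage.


Formula: hit rate = hits / (hits + misses) * 100
hit rate = 46148 / (46148 + 12082) * 100
hit rate = 46148 / 58230 * 100
hit rate = 79.25%

79.25%


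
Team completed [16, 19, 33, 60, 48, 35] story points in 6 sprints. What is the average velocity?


Formula: Avg velocity = Total points / Number of sprints
Points: [16, 19, 33, 60, 48, 35]
Sum = 16 + 19 + 33 + 60 + 48 + 35 = 211
Avg velocity = 211 / 6 = 35.17 points/sprint

35.17 points/sprint


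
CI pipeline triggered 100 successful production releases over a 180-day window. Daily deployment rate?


Formula: deployments per day = releases / days
= 100 / 180
= 0.556 deploys/day
(equivalently, 3.89 deploys/week)

0.556 deploys/day


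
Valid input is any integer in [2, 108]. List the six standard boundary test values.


Range: [2, 108]
Boundaries: just below min, min, min+1, max-1, max, just above max
Values: [1, 2, 3, 107, 108, 109]

[1, 2, 3, 107, 108, 109]


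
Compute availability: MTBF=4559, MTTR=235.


Availability = MTBF / (MTBF + MTTR)
Availability = 4559 / (4559 + 235)
Availability = 4559 / 4794
Availability = 95.098%

95.098%


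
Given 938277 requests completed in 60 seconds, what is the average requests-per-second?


Formula: throughput = requests / seconds
throughput = 938277 / 60
throughput = 15637.95 requests/second

15637.95 requests/second


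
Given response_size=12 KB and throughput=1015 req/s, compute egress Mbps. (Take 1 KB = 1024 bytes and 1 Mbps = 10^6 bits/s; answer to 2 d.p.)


Formula: Mbps = payload_bytes * RPS * 8 / 1e6
Payload per request = 12 KB = 12 * 1024 = 12288 bytes
Total bytes/sec = 12288 * 1015 = 12472320
Total bits/sec = 12472320 * 8 = 99778560
Mbps = 99778560 / 1e6 = 99.78

99.78 Mbps


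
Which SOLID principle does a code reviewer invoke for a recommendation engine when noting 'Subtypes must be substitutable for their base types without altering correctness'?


This describes the Liskov Substitution Principle (LSP)

Liskov Substitution Principle (LSP)


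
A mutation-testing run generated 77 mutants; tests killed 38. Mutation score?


Mutation score = killed / total * 100
Mutation score = 38 / 77 * 100
Mutation score = 49.35%

49.35%


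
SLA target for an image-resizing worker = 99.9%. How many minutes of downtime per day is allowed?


Formula: allowed downtime = period * (100 - SLA) / 100
Period (day) = 1440 minutes
Unavailability fraction = (100 - 99.9) / 100
Allowed downtime = 1440 * (100 - 99.9) / 100
Allowed downtime = 1.44 minutes

1.44 minutes


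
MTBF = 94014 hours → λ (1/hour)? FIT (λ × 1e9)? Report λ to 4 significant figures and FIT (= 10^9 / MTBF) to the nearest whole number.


Formula: λ = 1 / MTBF; FIT = λ × 1e9 = 1e9 / MTBF
λ = 1 / 94014 ≈ 1.064e-05 failures/hour
FIT = 1e9 / 94014 ≈ 10637 failures per 1e9 hours (nearest whole number)

λ = 1.064e-05 /h, FIT = 10637


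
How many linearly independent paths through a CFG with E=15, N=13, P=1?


Formula: V(G) = E - N + 2P
V(G) = 15 - 13 + 2*1
V(G) = 2 + 2
V(G) = 4

4


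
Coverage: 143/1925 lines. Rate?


Coverage = covered / total * 100
Coverage = 143 / 1925 * 100
Coverage = 7.43%

7.43%


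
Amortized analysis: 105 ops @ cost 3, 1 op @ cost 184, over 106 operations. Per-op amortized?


Formula: Amortized cost = Total cost / Operations
Total cost = (105 * 3) + (1 * 184)
Total cost = 315 + 184 = 499
Amortized = 499 / 106 = 4.7075

4.7075


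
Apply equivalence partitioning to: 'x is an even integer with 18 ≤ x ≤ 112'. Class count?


Constraint: even integers in [18, 112]
Class 1: x < 18 — out-of-range invalid
Class 2: x in [18,112] but odd — wrong type invalid
Class 3: x in [18,112] and even — valid
Class 4: x > 112 — out-of-range invalid
Total equivalence classes: 4

4 equivalence classes


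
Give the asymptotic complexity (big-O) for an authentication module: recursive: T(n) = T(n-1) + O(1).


Reasoning: linear recursion with constant work per frame
Complexity: O(n)

O(n)


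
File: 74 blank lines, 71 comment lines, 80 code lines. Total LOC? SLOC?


Total LOC = blank + comment + code
Total LOC = 74 + 71 + 80 = 225
SLOC (source only) = code = 80

Total LOC: 225, SLOC: 80


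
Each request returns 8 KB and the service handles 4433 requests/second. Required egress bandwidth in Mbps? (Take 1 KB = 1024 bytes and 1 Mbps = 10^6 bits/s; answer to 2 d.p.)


Formula: Mbps = payload_bytes * RPS * 8 / 1e6
Payload per request = 8 KB = 8 * 1024 = 8192 bytes
Total bytes/sec = 8192 * 4433 = 36315136
Total bits/sec = 36315136 * 8 = 290521088
Mbps = 290521088 / 1e6 = 290.52

290.52 Mbps


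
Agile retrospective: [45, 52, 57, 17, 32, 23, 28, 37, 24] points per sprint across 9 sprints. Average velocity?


Formula: Avg velocity = Total points / Number of sprints
Points: [45, 52, 57, 17, 32, 23, 28, 37, 24]
Sum = 45 + 52 + 57 + 17 + 32 + 23 + 28 + 37 + 24 = 315
Avg velocity = 315 / 9 = 35.0 points/sprint

35.0 points/sprint


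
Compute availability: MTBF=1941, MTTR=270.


Availability = MTBF / (MTBF + MTTR)
Availability = 1941 / (1941 + 270)
Availability = 1941 / 2211
Availability = 87.7883%

87.7883%


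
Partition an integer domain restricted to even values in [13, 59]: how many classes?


Constraint: even integers in [13, 59]
Class 1: x < 13 — out-of-range invalid
Class 2: x in [13,59] but odd — wrong type invalid
Class 3: x in [13,59] and even — valid
Class 4: x > 59 — out-of-range invalid
Total equivalence classes: 4

4 equivalence classes


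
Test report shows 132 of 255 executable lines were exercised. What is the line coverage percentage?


Coverage = covered / total * 100
Coverage = 132 / 255 * 100
Coverage = 51.76%

51.76%


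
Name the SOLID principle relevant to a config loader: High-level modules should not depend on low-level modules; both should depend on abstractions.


This describes the Dependency Inversion Principle (DIP)

Dependency Inversion Principle (DIP)


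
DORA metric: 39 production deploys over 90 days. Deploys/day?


Formula: deployments per day = releases / days
= 39 / 90
= 0.433 deploys/day
(equivalently, 3.03 deploys/week)

0.433 deploys/day


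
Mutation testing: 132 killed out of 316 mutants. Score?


Mutation score = killed / total * 100
Mutation score = 132 / 316 * 100
Mutation score = 41.77%

41.77%


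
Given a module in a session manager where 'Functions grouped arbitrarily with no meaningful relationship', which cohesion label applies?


Reasoning: Worst: random grouping
Type: Coincidental cohesion

Coincidental cohesion


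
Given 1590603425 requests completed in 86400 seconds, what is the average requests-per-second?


Formula: throughput = requests / seconds
throughput = 1590603425 / 86400
throughput = 18409.76 requests/second

18409.76 requests/second


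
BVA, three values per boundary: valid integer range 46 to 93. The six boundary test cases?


Range: [46, 93]
Boundaries: just below min, min, min+1, max-1, max, just above max
Values: [45, 46, 47, 92, 93, 94]

[45, 46, 47, 92, 93, 94]


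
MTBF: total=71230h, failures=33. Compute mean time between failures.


Formula: MTBF = Total operating time / Number of failures
MTBF = 71230 / 33
MTBF = 2158.48 hours

2158.48 hours


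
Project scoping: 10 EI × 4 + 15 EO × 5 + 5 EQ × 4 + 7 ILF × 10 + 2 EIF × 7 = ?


UFP = EI*4 + EO*5 + EQ*4 + ILF*10 + EIF*7
UFP = 10*4 + 15*5 + 5*4 + 7*10 + 2*7
UFP = 40 + 75 + 20 + 70 + 14
UFP = 219

219


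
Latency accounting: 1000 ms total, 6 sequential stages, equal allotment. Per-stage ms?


Formula: per_stage = total_budget / stages
per_stage = 1000 / 6
per_stage = 166.67 ms

166.67 ms


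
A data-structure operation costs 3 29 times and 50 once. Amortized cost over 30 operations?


Formula: Amortized cost = Total cost / Operations
Total cost = (29 * 3) + (1 * 50)
Total cost = 87 + 50 = 137
Amortized = 137 / 30 = 4.5667

4.5667


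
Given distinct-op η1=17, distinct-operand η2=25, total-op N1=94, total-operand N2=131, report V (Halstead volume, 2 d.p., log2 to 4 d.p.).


Formula: V = N * log2(η), where N = N1 + N2 and η = η1 + η2
η = 17 + 25 = 42
N = 94 + 131 = 225
log2(42) ≈ 5.3923
V = 225 * 5.3923 = 1213.27

1213.27


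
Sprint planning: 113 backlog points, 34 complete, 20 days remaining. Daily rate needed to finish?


Formula: Required rate = Remaining points / Days left
Remaining = 113 - 34 = 79 points
Required rate = 79 / 20 = 3.95 points/day

3.95 points/day


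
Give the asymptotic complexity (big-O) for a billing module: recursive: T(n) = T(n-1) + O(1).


Reasoning: linear recursion with constant work per frame
Complexity: O(n)

O(n)


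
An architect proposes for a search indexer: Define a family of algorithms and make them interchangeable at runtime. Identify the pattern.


This matches the Strategy pattern

Strategy


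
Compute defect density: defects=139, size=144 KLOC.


Defect density = defects / KLOC
Defect density = 139 / 144
Defect density = 0.965 defects/KLOC

0.965 defects/KLOC


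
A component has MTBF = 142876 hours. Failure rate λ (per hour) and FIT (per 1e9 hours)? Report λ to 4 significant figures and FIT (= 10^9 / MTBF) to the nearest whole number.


Formula: λ = 1 / MTBF; FIT = λ × 1e9 = 1e9 / MTBF
λ = 1 / 142876 ≈ 6.999e-06 failures/hour
FIT = 1e9 / 142876 ≈ 6999 failures per 1e9 hours (nearest whole number)

λ = 6.999e-06 /h, FIT = 6999


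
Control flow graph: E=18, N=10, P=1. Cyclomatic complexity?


Formula: V(G) = E - N + 2P
V(G) = 18 - 10 + 2*1
V(G) = 8 + 2
V(G) = 10

10


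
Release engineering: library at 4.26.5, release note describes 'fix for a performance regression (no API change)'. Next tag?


Current: 4.26.5
Change category: 'fix for a performance regression (no API change)' → patch bump
SemVer rule: patch bump → increment PATCH (MAJOR and MINOR unchanged)
New: 4.26.6

4.26.6


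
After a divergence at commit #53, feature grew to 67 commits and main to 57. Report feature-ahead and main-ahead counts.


Common ancestor: commit #53
feature commits after divergence: 67 - 53 = 14
main commits after divergence: 57 - 53 = 4
feature is 14 commits ahead of main
main is 4 commits ahead of feature

feature ahead: 14, main ahead: 4


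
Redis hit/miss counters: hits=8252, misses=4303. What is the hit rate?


Formula: hit rate = hits / (hits + misses) * 100
hit rate = 8252 / (8252 + 4303) * 100
hit rate = 8252 / 12555 * 100
hit rate = 65.73%

65.73%


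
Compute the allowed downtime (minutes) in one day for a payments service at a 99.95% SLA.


Formula: allowed downtime = period * (100 - SLA) / 100
Period (day) = 1440 minutes
Unavailability fraction = (100 - 99.95) / 100
Allowed downtime = 1440 * (100 - 99.95) / 100
Allowed downtime = 0.72 minutes

0.72 minutes


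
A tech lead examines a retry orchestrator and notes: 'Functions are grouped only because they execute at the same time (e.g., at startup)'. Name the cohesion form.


Reasoning: Related by timing only
Type: Temporal cohesion

Temporal cohesion


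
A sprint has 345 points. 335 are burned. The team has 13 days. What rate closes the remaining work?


Formula: Required rate = Remaining points / Days left
Remaining = 345 - 335 = 10 points
Required rate = 10 / 13 = 0.77 points/day

0.77 points/day


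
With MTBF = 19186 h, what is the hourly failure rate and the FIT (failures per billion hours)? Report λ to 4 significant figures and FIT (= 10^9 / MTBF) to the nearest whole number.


Formula: λ = 1 / MTBF; FIT = λ × 1e9 = 1e9 / MTBF
λ = 1 / 19186 ≈ 5.212e-05 failures/hour
FIT = 1e9 / 19186 ≈ 52121 failures per 1e9 hours (nearest whole number)

λ = 5.212e-05 /h, FIT = 52121


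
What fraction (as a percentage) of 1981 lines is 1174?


Coverage = covered / total * 100
Coverage = 1174 / 1981 * 100
Coverage = 59.26%

59.26%


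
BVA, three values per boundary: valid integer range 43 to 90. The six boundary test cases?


Range: [43, 90]
Boundaries: just below min, min, min+1, max-1, max, just above max
Values: [42, 43, 44, 89, 90, 91]

[42, 43, 44, 89, 90, 91]


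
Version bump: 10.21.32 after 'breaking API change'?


Current: 10.21.32
Change category: 'breaking API change' → major bump
SemVer rule: major bump → increment MAJOR, reset MINOR and PATCH to 0
New: 11.0.0

11.0.0


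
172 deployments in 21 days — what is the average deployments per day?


Formula: deployments per day = releases / days
= 172 / 21
= 8.19 deploys/day
(equivalently, 57.33 deploys/week)

8.19 deploys/day


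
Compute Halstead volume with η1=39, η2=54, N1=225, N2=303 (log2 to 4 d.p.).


Formula: V = N * log2(η), where N = N1 + N2 and η = η1 + η2
η = 39 + 54 = 93
N = 225 + 303 = 528
log2(93) ≈ 6.5392
V = 528 * 6.5392 = 3452.70

3452.70


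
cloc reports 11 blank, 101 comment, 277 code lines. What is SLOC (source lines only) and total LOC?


Total LOC = blank + comment + code
Total LOC = 11 + 101 + 277 = 389
SLOC (source only) = code = 277

Total LOC: 389, SLOC: 277


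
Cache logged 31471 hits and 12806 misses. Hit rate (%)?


Formula: hit rate = hits / (hits + misses) * 100
hit rate = 31471 / (31471 + 12806) * 100
hit rate = 31471 / 44277 * 100
hit rate = 71.08%

71.08%


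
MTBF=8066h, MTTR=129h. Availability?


Availability = MTBF / (MTBF + MTTR)
Availability = 8066 / (8066 + 129)
Availability = 8066 / 8195
Availability = 98.4259%

98.4259%


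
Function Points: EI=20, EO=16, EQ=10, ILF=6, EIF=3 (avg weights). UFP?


UFP = EI*4 + EO*5 + EQ*4 + ILF*10 + EIF*7
UFP = 20*4 + 16*5 + 10*4 + 6*10 + 3*7
UFP = 80 + 80 + 40 + 60 + 21
UFP = 281

281


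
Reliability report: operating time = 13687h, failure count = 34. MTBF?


Formula: MTBF = Total operating time / Number of failures
MTBF = 13687 / 34
MTBF = 402.56 hours

402.56 hours


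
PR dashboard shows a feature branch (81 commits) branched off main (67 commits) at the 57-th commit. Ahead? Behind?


Common ancestor: commit #57
feature commits after divergence: 81 - 57 = 24
main commits after divergence: 67 - 57 = 10
feature is 24 commits ahead of main
main is 10 commits ahead of feature

feature ahead: 24, main ahead: 10


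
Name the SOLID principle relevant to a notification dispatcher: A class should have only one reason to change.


This describes the Single Responsibility Principle (SRP)

Single Responsibility Principle (SRP)


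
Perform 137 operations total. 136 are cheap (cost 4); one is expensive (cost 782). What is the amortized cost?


Formula: Amortized cost = Total cost / Operations
Total cost = (136 * 4) + (1 * 782)
Total cost = 544 + 782 = 1326
Amortized = 1326 / 137 = 9.6788

9.6788


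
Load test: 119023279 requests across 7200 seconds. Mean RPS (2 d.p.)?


Formula: throughput = requests / seconds
throughput = 119023279 / 7200
throughput = 16531.01 requests/second

16531.01 requests/second


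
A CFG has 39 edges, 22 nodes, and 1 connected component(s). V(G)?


Formula: V(G) = E - N + 2P
V(G) = 39 - 22 + 2*1
V(G) = 17 + 2
V(G) = 19

19


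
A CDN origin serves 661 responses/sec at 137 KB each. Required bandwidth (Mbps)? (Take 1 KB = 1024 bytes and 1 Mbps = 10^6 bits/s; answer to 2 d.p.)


Formula: Mbps = payload_bytes * RPS * 8 / 1e6
Payload per request = 137 KB = 137 * 1024 = 140288 bytes
Total bytes/sec = 140288 * 661 = 92730368
Total bits/sec = 92730368 * 8 = 741842944
Mbps = 741842944 / 1e6 = 741.84

741.84 Mbps


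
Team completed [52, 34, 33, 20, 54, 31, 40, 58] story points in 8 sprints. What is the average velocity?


Formula: Avg velocity = Total points / Number of sprints
Points: [52, 34, 33, 20, 54, 31, 40, 58]
Sum = 52 + 34 + 33 + 20 + 54 + 31 + 40 + 58 = 322
Avg velocity = 322 / 8 = 40.25 points/sprint

40.25 points/sprint


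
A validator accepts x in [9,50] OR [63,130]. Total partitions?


Valid ranges: [9,50] and [63,130]
Class 1: x < 9 — invalid
Class 2: 9 ≤ x ≤ 50 — valid
Class 3: 50 < x < 63 — invalid (gap between ranges)
Class 4: 63 ≤ x ≤ 130 — valid
Class 5: x > 130 — invalid
Total equivalence classes: 5

5 equivalence classes
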